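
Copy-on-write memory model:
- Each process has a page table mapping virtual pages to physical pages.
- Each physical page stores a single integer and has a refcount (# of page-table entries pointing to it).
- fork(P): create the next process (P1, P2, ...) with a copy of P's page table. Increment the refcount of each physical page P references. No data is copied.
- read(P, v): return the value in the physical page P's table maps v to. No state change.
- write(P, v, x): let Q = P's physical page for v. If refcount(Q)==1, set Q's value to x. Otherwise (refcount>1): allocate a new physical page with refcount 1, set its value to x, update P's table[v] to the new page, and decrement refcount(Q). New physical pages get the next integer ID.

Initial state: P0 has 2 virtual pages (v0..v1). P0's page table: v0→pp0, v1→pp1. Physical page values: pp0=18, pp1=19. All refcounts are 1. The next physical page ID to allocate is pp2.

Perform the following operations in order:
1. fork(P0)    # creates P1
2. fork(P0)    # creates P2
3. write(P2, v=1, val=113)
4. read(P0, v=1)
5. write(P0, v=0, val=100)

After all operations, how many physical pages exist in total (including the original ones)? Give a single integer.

Answer: 4

Derivation:
Op 1: fork(P0) -> P1. 2 ppages; refcounts: pp0:2 pp1:2
Op 2: fork(P0) -> P2. 2 ppages; refcounts: pp0:3 pp1:3
Op 3: write(P2, v1, 113). refcount(pp1)=3>1 -> COPY to pp2. 3 ppages; refcounts: pp0:3 pp1:2 pp2:1
Op 4: read(P0, v1) -> 19. No state change.
Op 5: write(P0, v0, 100). refcount(pp0)=3>1 -> COPY to pp3. 4 ppages; refcounts: pp0:2 pp1:2 pp2:1 pp3:1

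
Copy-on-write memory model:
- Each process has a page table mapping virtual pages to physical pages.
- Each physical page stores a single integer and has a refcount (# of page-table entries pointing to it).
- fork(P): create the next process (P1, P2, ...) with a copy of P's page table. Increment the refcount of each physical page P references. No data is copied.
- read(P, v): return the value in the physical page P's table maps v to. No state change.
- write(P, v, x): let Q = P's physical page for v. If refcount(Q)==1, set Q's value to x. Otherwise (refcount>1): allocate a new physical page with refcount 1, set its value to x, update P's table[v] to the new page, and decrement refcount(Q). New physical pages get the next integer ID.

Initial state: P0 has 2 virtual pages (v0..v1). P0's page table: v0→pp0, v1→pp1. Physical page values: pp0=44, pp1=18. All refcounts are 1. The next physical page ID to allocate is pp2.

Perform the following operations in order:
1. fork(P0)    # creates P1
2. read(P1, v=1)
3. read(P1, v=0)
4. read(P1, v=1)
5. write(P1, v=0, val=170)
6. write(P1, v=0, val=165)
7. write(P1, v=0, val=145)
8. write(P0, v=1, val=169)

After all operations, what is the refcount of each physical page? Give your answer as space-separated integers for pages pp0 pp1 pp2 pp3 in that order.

Op 1: fork(P0) -> P1. 2 ppages; refcounts: pp0:2 pp1:2
Op 2: read(P1, v1) -> 18. No state change.
Op 3: read(P1, v0) -> 44. No state change.
Op 4: read(P1, v1) -> 18. No state change.
Op 5: write(P1, v0, 170). refcount(pp0)=2>1 -> COPY to pp2. 3 ppages; refcounts: pp0:1 pp1:2 pp2:1
Op 6: write(P1, v0, 165). refcount(pp2)=1 -> write in place. 3 ppages; refcounts: pp0:1 pp1:2 pp2:1
Op 7: write(P1, v0, 145). refcount(pp2)=1 -> write in place. 3 ppages; refcounts: pp0:1 pp1:2 pp2:1
Op 8: write(P0, v1, 169). refcount(pp1)=2>1 -> COPY to pp3. 4 ppages; refcounts: pp0:1 pp1:1 pp2:1 pp3:1

Answer: 1 1 1 1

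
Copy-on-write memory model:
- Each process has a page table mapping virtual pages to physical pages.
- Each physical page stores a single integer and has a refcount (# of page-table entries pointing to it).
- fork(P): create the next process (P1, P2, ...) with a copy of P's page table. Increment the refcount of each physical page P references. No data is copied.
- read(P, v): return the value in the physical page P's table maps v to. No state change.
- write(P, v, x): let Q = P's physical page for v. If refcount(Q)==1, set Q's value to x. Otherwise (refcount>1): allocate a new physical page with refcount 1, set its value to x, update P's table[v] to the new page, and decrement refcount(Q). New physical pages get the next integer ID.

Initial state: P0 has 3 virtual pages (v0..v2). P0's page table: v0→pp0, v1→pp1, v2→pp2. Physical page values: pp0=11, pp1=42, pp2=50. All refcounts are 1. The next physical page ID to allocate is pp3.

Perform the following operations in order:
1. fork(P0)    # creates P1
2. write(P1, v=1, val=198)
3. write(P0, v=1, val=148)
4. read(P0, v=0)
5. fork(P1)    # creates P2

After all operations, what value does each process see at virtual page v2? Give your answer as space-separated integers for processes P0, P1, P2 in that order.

Answer: 50 50 50

Derivation:
Op 1: fork(P0) -> P1. 3 ppages; refcounts: pp0:2 pp1:2 pp2:2
Op 2: write(P1, v1, 198). refcount(pp1)=2>1 -> COPY to pp3. 4 ppages; refcounts: pp0:2 pp1:1 pp2:2 pp3:1
Op 3: write(P0, v1, 148). refcount(pp1)=1 -> write in place. 4 ppages; refcounts: pp0:2 pp1:1 pp2:2 pp3:1
Op 4: read(P0, v0) -> 11. No state change.
Op 5: fork(P1) -> P2. 4 ppages; refcounts: pp0:3 pp1:1 pp2:3 pp3:2
P0: v2 -> pp2 = 50
P1: v2 -> pp2 = 50
P2: v2 -> pp2 = 50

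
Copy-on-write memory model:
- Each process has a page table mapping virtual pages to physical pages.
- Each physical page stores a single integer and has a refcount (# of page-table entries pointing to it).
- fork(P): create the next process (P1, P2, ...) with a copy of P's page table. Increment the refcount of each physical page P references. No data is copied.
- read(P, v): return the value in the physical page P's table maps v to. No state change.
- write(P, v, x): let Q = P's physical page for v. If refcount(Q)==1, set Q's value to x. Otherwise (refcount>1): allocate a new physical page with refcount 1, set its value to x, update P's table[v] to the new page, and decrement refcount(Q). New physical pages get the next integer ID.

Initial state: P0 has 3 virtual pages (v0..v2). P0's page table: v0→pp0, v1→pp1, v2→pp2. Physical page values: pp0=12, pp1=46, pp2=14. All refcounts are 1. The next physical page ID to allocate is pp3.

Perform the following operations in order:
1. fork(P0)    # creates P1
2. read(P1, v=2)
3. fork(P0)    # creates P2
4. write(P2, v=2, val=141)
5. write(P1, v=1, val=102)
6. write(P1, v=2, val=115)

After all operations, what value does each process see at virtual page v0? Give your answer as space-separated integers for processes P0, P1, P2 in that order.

Op 1: fork(P0) -> P1. 3 ppages; refcounts: pp0:2 pp1:2 pp2:2
Op 2: read(P1, v2) -> 14. No state change.
Op 3: fork(P0) -> P2. 3 ppages; refcounts: pp0:3 pp1:3 pp2:3
Op 4: write(P2, v2, 141). refcount(pp2)=3>1 -> COPY to pp3. 4 ppages; refcounts: pp0:3 pp1:3 pp2:2 pp3:1
Op 5: write(P1, v1, 102). refcount(pp1)=3>1 -> COPY to pp4. 5 ppages; refcounts: pp0:3 pp1:2 pp2:2 pp3:1 pp4:1
Op 6: write(P1, v2, 115). refcount(pp2)=2>1 -> COPY to pp5. 6 ppages; refcounts: pp0:3 pp1:2 pp2:1 pp3:1 pp4:1 pp5:1
P0: v0 -> pp0 = 12
P1: v0 -> pp0 = 12
P2: v0 -> pp0 = 12

Answer: 12 12 12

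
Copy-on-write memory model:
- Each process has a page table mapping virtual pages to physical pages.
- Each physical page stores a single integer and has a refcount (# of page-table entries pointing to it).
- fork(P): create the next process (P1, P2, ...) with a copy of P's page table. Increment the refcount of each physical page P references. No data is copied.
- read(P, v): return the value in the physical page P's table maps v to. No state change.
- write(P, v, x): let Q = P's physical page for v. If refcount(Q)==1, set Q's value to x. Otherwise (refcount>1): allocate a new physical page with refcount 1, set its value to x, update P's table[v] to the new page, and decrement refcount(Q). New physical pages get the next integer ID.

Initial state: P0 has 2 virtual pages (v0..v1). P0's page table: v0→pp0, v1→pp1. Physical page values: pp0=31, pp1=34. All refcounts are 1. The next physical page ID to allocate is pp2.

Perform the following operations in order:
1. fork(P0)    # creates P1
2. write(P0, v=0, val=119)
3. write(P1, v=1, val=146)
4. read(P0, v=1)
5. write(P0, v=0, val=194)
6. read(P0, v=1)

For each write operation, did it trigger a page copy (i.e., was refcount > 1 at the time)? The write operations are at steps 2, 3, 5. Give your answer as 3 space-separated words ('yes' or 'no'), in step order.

Op 1: fork(P0) -> P1. 2 ppages; refcounts: pp0:2 pp1:2
Op 2: write(P0, v0, 119). refcount(pp0)=2>1 -> COPY to pp2. 3 ppages; refcounts: pp0:1 pp1:2 pp2:1
Op 3: write(P1, v1, 146). refcount(pp1)=2>1 -> COPY to pp3. 4 ppages; refcounts: pp0:1 pp1:1 pp2:1 pp3:1
Op 4: read(P0, v1) -> 34. No state change.
Op 5: write(P0, v0, 194). refcount(pp2)=1 -> write in place. 4 ppages; refcounts: pp0:1 pp1:1 pp2:1 pp3:1
Op 6: read(P0, v1) -> 34. No state change.

yes yes no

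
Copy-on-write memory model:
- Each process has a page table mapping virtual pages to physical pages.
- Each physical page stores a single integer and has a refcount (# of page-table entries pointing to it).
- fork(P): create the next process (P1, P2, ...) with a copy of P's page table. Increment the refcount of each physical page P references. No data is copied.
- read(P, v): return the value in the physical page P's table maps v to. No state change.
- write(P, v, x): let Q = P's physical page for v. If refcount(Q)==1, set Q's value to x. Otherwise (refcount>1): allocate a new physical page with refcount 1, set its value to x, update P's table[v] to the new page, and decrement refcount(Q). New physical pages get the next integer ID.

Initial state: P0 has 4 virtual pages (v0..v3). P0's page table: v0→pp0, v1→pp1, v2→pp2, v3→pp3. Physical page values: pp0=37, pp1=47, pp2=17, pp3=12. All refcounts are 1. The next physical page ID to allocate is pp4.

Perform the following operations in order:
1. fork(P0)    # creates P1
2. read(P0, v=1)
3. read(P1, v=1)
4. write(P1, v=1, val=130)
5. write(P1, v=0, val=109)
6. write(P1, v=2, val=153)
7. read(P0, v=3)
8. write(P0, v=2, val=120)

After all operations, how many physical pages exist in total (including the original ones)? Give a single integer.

Answer: 7

Derivation:
Op 1: fork(P0) -> P1. 4 ppages; refcounts: pp0:2 pp1:2 pp2:2 pp3:2
Op 2: read(P0, v1) -> 47. No state change.
Op 3: read(P1, v1) -> 47. No state change.
Op 4: write(P1, v1, 130). refcount(pp1)=2>1 -> COPY to pp4. 5 ppages; refcounts: pp0:2 pp1:1 pp2:2 pp3:2 pp4:1
Op 5: write(P1, v0, 109). refcount(pp0)=2>1 -> COPY to pp5. 6 ppages; refcounts: pp0:1 pp1:1 pp2:2 pp3:2 pp4:1 pp5:1
Op 6: write(P1, v2, 153). refcount(pp2)=2>1 -> COPY to pp6. 7 ppages; refcounts: pp0:1 pp1:1 pp2:1 pp3:2 pp4:1 pp5:1 pp6:1
Op 7: read(P0, v3) -> 12. No state change.
Op 8: write(P0, v2, 120). refcount(pp2)=1 -> write in place. 7 ppages; refcounts: pp0:1 pp1:1 pp2:1 pp3:2 pp4:1 pp5:1 pp6:1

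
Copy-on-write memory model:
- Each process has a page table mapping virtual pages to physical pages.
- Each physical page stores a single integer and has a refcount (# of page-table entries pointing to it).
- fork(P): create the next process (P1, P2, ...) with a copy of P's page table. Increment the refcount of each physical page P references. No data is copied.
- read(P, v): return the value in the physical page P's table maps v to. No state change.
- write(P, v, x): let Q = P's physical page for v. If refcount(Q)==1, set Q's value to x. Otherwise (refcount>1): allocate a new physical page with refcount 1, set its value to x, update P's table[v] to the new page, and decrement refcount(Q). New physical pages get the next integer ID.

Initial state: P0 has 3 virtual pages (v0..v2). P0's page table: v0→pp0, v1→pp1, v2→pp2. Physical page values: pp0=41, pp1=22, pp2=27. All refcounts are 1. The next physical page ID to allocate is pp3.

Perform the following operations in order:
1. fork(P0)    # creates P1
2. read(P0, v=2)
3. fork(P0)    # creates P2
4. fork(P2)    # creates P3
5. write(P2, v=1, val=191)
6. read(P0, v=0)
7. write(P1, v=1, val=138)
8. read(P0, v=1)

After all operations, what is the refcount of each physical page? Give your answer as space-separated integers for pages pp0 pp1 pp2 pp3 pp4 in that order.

Op 1: fork(P0) -> P1. 3 ppages; refcounts: pp0:2 pp1:2 pp2:2
Op 2: read(P0, v2) -> 27. No state change.
Op 3: fork(P0) -> P2. 3 ppages; refcounts: pp0:3 pp1:3 pp2:3
Op 4: fork(P2) -> P3. 3 ppages; refcounts: pp0:4 pp1:4 pp2:4
Op 5: write(P2, v1, 191). refcount(pp1)=4>1 -> COPY to pp3. 4 ppages; refcounts: pp0:4 pp1:3 pp2:4 pp3:1
Op 6: read(P0, v0) -> 41. No state change.
Op 7: write(P1, v1, 138). refcount(pp1)=3>1 -> COPY to pp4. 5 ppages; refcounts: pp0:4 pp1:2 pp2:4 pp3:1 pp4:1
Op 8: read(P0, v1) -> 22. No state change.

Answer: 4 2 4 1 1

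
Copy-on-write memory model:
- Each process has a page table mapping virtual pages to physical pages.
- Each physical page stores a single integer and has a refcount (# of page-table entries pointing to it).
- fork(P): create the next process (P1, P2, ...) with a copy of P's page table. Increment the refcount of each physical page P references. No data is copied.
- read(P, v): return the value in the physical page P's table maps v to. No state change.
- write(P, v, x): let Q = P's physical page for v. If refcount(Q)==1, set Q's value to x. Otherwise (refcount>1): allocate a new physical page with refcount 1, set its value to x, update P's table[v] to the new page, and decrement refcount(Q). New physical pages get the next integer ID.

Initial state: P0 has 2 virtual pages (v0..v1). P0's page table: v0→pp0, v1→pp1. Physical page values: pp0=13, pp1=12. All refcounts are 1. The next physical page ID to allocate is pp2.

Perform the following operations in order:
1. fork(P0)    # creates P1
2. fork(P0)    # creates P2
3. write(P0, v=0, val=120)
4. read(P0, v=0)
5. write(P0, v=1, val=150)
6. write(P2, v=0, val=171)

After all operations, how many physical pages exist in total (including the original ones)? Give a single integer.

Op 1: fork(P0) -> P1. 2 ppages; refcounts: pp0:2 pp1:2
Op 2: fork(P0) -> P2. 2 ppages; refcounts: pp0:3 pp1:3
Op 3: write(P0, v0, 120). refcount(pp0)=3>1 -> COPY to pp2. 3 ppages; refcounts: pp0:2 pp1:3 pp2:1
Op 4: read(P0, v0) -> 120. No state change.
Op 5: write(P0, v1, 150). refcount(pp1)=3>1 -> COPY to pp3. 4 ppages; refcounts: pp0:2 pp1:2 pp2:1 pp3:1
Op 6: write(P2, v0, 171). refcount(pp0)=2>1 -> COPY to pp4. 5 ppages; refcounts: pp0:1 pp1:2 pp2:1 pp3:1 pp4:1

Answer: 5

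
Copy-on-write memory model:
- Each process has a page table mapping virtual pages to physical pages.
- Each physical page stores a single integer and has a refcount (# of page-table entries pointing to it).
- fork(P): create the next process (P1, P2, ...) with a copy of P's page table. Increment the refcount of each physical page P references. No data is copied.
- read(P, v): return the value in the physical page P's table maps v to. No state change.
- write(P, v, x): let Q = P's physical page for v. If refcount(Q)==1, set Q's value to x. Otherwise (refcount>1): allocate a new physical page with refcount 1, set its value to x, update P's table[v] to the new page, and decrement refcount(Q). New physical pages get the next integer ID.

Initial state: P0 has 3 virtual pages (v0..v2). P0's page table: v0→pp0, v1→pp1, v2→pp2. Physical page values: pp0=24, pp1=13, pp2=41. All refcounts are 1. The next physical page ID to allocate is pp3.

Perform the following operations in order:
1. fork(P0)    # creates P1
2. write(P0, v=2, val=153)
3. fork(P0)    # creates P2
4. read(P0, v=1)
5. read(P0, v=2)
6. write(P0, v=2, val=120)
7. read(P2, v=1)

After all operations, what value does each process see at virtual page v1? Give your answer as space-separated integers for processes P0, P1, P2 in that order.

Op 1: fork(P0) -> P1. 3 ppages; refcounts: pp0:2 pp1:2 pp2:2
Op 2: write(P0, v2, 153). refcount(pp2)=2>1 -> COPY to pp3. 4 ppages; refcounts: pp0:2 pp1:2 pp2:1 pp3:1
Op 3: fork(P0) -> P2. 4 ppages; refcounts: pp0:3 pp1:3 pp2:1 pp3:2
Op 4: read(P0, v1) -> 13. No state change.
Op 5: read(P0, v2) -> 153. No state change.
Op 6: write(P0, v2, 120). refcount(pp3)=2>1 -> COPY to pp4. 5 ppages; refcounts: pp0:3 pp1:3 pp2:1 pp3:1 pp4:1
Op 7: read(P2, v1) -> 13. No state change.
P0: v1 -> pp1 = 13
P1: v1 -> pp1 = 13
P2: v1 -> pp1 = 13

Answer: 13 13 13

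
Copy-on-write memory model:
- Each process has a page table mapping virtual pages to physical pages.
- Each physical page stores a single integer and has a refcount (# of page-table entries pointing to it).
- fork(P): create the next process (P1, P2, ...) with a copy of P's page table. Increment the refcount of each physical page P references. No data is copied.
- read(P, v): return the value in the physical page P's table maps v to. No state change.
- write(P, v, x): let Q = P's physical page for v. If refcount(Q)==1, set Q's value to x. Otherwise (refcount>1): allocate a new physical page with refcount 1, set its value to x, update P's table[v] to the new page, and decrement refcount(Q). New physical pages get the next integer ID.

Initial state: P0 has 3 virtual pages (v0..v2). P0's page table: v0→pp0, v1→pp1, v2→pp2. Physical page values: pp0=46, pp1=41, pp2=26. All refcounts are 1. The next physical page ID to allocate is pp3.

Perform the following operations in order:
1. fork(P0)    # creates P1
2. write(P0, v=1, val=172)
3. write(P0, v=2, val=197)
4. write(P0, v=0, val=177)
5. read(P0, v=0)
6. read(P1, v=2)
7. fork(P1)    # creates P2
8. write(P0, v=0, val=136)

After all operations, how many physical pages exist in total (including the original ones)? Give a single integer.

Answer: 6

Derivation:
Op 1: fork(P0) -> P1. 3 ppages; refcounts: pp0:2 pp1:2 pp2:2
Op 2: write(P0, v1, 172). refcount(pp1)=2>1 -> COPY to pp3. 4 ppages; refcounts: pp0:2 pp1:1 pp2:2 pp3:1
Op 3: write(P0, v2, 197). refcount(pp2)=2>1 -> COPY to pp4. 5 ppages; refcounts: pp0:2 pp1:1 pp2:1 pp3:1 pp4:1
Op 4: write(P0, v0, 177). refcount(pp0)=2>1 -> COPY to pp5. 6 ppages; refcounts: pp0:1 pp1:1 pp2:1 pp3:1 pp4:1 pp5:1
Op 5: read(P0, v0) -> 177. No state change.
Op 6: read(P1, v2) -> 26. No state change.
Op 7: fork(P1) -> P2. 6 ppages; refcounts: pp0:2 pp1:2 pp2:2 pp3:1 pp4:1 pp5:1
Op 8: write(P0, v0, 136). refcount(pp5)=1 -> write in place. 6 ppages; refcounts: pp0:2 pp1:2 pp2:2 pp3:1 pp4:1 pp5:1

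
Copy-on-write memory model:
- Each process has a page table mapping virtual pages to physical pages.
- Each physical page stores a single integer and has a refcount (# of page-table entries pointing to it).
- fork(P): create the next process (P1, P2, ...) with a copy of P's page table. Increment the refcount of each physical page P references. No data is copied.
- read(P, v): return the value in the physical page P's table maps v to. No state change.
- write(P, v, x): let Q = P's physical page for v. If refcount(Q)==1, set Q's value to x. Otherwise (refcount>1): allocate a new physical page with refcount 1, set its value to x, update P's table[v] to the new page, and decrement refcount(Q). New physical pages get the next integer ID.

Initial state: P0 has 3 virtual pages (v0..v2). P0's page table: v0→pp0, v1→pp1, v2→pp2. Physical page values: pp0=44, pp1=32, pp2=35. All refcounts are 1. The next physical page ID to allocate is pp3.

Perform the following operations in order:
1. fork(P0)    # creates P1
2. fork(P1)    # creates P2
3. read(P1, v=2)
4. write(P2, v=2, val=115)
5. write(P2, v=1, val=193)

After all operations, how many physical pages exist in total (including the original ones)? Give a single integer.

Answer: 5

Derivation:
Op 1: fork(P0) -> P1. 3 ppages; refcounts: pp0:2 pp1:2 pp2:2
Op 2: fork(P1) -> P2. 3 ppages; refcounts: pp0:3 pp1:3 pp2:3
Op 3: read(P1, v2) -> 35. No state change.
Op 4: write(P2, v2, 115). refcount(pp2)=3>1 -> COPY to pp3. 4 ppages; refcounts: pp0:3 pp1:3 pp2:2 pp3:1
Op 5: write(P2, v1, 193). refcount(pp1)=3>1 -> COPY to pp4. 5 ppages; refcounts: pp0:3 pp1:2 pp2:2 pp3:1 pp4:1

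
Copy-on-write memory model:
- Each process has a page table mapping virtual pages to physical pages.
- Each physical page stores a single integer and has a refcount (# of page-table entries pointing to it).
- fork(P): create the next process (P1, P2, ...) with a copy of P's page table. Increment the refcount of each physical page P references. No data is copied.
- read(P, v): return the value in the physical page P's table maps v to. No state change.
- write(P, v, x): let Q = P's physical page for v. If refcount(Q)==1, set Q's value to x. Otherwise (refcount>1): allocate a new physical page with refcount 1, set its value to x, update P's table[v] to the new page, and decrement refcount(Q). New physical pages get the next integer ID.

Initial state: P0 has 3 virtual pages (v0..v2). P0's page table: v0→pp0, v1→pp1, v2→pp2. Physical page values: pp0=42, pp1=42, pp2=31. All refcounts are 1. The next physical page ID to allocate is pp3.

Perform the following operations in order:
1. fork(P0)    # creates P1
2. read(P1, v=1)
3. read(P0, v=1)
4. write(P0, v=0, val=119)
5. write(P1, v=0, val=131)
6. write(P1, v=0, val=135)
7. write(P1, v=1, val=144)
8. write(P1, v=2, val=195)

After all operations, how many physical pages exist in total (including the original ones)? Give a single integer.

Op 1: fork(P0) -> P1. 3 ppages; refcounts: pp0:2 pp1:2 pp2:2
Op 2: read(P1, v1) -> 42. No state change.
Op 3: read(P0, v1) -> 42. No state change.
Op 4: write(P0, v0, 119). refcount(pp0)=2>1 -> COPY to pp3. 4 ppages; refcounts: pp0:1 pp1:2 pp2:2 pp3:1
Op 5: write(P1, v0, 131). refcount(pp0)=1 -> write in place. 4 ppages; refcounts: pp0:1 pp1:2 pp2:2 pp3:1
Op 6: write(P1, v0, 135). refcount(pp0)=1 -> write in place. 4 ppages; refcounts: pp0:1 pp1:2 pp2:2 pp3:1
Op 7: write(P1, v1, 144). refcount(pp1)=2>1 -> COPY to pp4. 5 ppages; refcounts: pp0:1 pp1:1 pp2:2 pp3:1 pp4:1
Op 8: write(P1, v2, 195). refcount(pp2)=2>1 -> COPY to pp5. 6 ppages; refcounts: pp0:1 pp1:1 pp2:1 pp3:1 pp4:1 pp5:1

Answer: 6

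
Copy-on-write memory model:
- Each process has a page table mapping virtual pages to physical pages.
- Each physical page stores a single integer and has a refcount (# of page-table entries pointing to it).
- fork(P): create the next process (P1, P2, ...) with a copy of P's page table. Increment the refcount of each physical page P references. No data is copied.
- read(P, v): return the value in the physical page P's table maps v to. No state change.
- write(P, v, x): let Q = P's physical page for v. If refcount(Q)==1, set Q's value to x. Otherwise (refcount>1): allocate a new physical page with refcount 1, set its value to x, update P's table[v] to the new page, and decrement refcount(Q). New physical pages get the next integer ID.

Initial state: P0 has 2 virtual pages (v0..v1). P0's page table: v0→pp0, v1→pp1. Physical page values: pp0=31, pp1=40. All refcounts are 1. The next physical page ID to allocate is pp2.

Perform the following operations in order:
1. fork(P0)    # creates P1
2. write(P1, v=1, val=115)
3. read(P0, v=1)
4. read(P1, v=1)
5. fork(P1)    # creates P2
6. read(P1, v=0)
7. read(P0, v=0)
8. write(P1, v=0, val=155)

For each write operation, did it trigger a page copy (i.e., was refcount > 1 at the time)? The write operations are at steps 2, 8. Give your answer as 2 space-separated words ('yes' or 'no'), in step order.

Op 1: fork(P0) -> P1. 2 ppages; refcounts: pp0:2 pp1:2
Op 2: write(P1, v1, 115). refcount(pp1)=2>1 -> COPY to pp2. 3 ppages; refcounts: pp0:2 pp1:1 pp2:1
Op 3: read(P0, v1) -> 40. No state change.
Op 4: read(P1, v1) -> 115. No state change.
Op 5: fork(P1) -> P2. 3 ppages; refcounts: pp0:3 pp1:1 pp2:2
Op 6: read(P1, v0) -> 31. No state change.
Op 7: read(P0, v0) -> 31. No state change.
Op 8: write(P1, v0, 155). refcount(pp0)=3>1 -> COPY to pp3. 4 ppages; refcounts: pp0:2 pp1:1 pp2:2 pp3:1

yes yes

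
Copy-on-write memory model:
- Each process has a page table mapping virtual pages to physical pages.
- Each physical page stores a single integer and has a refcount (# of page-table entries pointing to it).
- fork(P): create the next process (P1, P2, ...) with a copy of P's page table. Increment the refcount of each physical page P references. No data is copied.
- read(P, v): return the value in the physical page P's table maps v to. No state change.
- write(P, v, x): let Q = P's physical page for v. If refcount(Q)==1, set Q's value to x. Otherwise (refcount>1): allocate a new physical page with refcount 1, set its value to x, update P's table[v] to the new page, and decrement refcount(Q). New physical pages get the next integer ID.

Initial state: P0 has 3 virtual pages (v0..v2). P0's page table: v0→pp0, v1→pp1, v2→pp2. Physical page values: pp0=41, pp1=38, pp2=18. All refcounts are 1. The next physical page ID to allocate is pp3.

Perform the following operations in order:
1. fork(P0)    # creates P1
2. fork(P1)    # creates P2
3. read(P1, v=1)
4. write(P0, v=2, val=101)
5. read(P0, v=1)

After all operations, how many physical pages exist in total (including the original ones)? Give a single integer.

Answer: 4

Derivation:
Op 1: fork(P0) -> P1. 3 ppages; refcounts: pp0:2 pp1:2 pp2:2
Op 2: fork(P1) -> P2. 3 ppages; refcounts: pp0:3 pp1:3 pp2:3
Op 3: read(P1, v1) -> 38. No state change.
Op 4: write(P0, v2, 101). refcount(pp2)=3>1 -> COPY to pp3. 4 ppages; refcounts: pp0:3 pp1:3 pp2:2 pp3:1
Op 5: read(P0, v1) -> 38. No state change.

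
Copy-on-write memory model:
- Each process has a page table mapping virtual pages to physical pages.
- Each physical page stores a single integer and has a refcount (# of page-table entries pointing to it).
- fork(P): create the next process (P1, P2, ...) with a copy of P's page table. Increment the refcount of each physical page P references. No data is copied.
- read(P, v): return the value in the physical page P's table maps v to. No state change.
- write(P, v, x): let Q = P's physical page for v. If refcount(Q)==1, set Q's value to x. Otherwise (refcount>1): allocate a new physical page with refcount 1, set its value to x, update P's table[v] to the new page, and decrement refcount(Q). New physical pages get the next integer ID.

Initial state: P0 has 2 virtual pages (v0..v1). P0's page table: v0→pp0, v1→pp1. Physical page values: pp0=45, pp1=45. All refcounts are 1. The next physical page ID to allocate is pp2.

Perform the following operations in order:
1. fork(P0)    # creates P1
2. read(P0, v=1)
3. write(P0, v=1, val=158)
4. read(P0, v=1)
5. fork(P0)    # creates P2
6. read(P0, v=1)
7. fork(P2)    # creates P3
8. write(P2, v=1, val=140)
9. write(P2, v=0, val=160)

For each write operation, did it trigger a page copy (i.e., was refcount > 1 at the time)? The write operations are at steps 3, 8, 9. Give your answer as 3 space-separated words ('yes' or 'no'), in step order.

Op 1: fork(P0) -> P1. 2 ppages; refcounts: pp0:2 pp1:2
Op 2: read(P0, v1) -> 45. No state change.
Op 3: write(P0, v1, 158). refcount(pp1)=2>1 -> COPY to pp2. 3 ppages; refcounts: pp0:2 pp1:1 pp2:1
Op 4: read(P0, v1) -> 158. No state change.
Op 5: fork(P0) -> P2. 3 ppages; refcounts: pp0:3 pp1:1 pp2:2
Op 6: read(P0, v1) -> 158. No state change.
Op 7: fork(P2) -> P3. 3 ppages; refcounts: pp0:4 pp1:1 pp2:3
Op 8: write(P2, v1, 140). refcount(pp2)=3>1 -> COPY to pp3. 4 ppages; refcounts: pp0:4 pp1:1 pp2:2 pp3:1
Op 9: write(P2, v0, 160). refcount(pp0)=4>1 -> COPY to pp4. 5 ppages; refcounts: pp0:3 pp1:1 pp2:2 pp3:1 pp4:1

yes yes yes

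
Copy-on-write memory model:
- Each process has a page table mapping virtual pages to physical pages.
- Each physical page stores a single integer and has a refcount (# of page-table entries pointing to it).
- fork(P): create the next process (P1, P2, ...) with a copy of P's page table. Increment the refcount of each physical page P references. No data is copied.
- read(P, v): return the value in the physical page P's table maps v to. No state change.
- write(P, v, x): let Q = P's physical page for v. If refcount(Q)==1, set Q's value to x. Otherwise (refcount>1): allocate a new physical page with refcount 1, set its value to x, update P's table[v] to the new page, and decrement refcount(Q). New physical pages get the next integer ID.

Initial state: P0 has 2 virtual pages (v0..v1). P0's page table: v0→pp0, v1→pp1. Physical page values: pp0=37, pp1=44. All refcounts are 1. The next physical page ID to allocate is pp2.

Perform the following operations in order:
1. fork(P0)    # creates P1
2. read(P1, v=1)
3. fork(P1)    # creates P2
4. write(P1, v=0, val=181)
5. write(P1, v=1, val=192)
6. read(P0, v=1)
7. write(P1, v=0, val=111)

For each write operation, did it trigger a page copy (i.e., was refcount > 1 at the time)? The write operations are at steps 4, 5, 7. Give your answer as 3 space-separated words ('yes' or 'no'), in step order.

Op 1: fork(P0) -> P1. 2 ppages; refcounts: pp0:2 pp1:2
Op 2: read(P1, v1) -> 44. No state change.
Op 3: fork(P1) -> P2. 2 ppages; refcounts: pp0:3 pp1:3
Op 4: write(P1, v0, 181). refcount(pp0)=3>1 -> COPY to pp2. 3 ppages; refcounts: pp0:2 pp1:3 pp2:1
Op 5: write(P1, v1, 192). refcount(pp1)=3>1 -> COPY to pp3. 4 ppages; refcounts: pp0:2 pp1:2 pp2:1 pp3:1
Op 6: read(P0, v1) -> 44. No state change.
Op 7: write(P1, v0, 111). refcount(pp2)=1 -> write in place. 4 ppages; refcounts: pp0:2 pp1:2 pp2:1 pp3:1

yes yes no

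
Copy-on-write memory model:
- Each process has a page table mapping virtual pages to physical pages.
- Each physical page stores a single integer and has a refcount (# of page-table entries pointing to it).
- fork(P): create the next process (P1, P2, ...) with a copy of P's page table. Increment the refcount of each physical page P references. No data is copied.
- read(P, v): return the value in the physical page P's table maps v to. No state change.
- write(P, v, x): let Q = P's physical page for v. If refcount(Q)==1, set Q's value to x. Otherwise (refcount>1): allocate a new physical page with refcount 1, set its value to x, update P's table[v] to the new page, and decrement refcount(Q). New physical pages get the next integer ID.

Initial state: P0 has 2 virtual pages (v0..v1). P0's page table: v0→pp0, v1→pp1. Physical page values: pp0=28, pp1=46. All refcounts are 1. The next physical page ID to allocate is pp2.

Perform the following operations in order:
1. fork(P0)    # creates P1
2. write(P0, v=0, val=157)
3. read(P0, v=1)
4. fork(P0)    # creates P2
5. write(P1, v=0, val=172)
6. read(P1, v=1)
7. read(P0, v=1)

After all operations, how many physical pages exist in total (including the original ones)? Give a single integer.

Op 1: fork(P0) -> P1. 2 ppages; refcounts: pp0:2 pp1:2
Op 2: write(P0, v0, 157). refcount(pp0)=2>1 -> COPY to pp2. 3 ppages; refcounts: pp0:1 pp1:2 pp2:1
Op 3: read(P0, v1) -> 46. No state change.
Op 4: fork(P0) -> P2. 3 ppages; refcounts: pp0:1 pp1:3 pp2:2
Op 5: write(P1, v0, 172). refcount(pp0)=1 -> write in place. 3 ppages; refcounts: pp0:1 pp1:3 pp2:2
Op 6: read(P1, v1) -> 46. No state change.
Op 7: read(P0, v1) -> 46. No state change.

Answer: 3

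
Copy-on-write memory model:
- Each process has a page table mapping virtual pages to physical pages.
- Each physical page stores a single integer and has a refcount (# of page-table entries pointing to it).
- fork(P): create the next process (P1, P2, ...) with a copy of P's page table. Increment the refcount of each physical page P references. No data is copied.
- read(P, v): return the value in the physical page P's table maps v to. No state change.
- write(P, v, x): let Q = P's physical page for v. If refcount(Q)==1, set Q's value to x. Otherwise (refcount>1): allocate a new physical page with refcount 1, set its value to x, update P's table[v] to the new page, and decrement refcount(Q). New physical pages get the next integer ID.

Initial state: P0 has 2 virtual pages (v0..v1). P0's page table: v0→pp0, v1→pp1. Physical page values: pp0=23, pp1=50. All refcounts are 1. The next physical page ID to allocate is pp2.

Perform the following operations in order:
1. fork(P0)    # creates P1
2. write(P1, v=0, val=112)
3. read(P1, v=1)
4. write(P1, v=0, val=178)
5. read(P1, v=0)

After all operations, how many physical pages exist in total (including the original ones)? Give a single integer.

Answer: 3

Derivation:
Op 1: fork(P0) -> P1. 2 ppages; refcounts: pp0:2 pp1:2
Op 2: write(P1, v0, 112). refcount(pp0)=2>1 -> COPY to pp2. 3 ppages; refcounts: pp0:1 pp1:2 pp2:1
Op 3: read(P1, v1) -> 50. No state change.
Op 4: write(P1, v0, 178). refcount(pp2)=1 -> write in place. 3 ppages; refcounts: pp0:1 pp1:2 pp2:1
Op 5: read(P1, v0) -> 178. No state change.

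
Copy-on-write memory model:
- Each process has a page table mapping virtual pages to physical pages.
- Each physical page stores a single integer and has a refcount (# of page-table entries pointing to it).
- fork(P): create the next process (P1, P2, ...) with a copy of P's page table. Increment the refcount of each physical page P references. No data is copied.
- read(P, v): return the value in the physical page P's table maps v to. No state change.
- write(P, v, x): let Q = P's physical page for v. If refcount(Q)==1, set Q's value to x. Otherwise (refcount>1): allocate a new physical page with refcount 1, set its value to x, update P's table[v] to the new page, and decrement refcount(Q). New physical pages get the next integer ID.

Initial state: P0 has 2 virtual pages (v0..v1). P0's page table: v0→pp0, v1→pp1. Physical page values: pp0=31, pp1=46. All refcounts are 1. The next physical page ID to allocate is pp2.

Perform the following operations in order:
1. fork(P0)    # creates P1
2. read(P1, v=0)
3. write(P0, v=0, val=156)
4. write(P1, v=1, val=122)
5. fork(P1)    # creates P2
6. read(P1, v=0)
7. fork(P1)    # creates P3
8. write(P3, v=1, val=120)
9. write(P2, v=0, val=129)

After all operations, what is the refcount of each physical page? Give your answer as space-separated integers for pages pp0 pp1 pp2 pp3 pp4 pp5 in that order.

Answer: 2 1 1 2 1 1

Derivation:
Op 1: fork(P0) -> P1. 2 ppages; refcounts: pp0:2 pp1:2
Op 2: read(P1, v0) -> 31. No state change.
Op 3: write(P0, v0, 156). refcount(pp0)=2>1 -> COPY to pp2. 3 ppages; refcounts: pp0:1 pp1:2 pp2:1
Op 4: write(P1, v1, 122). refcount(pp1)=2>1 -> COPY to pp3. 4 ppages; refcounts: pp0:1 pp1:1 pp2:1 pp3:1
Op 5: fork(P1) -> P2. 4 ppages; refcounts: pp0:2 pp1:1 pp2:1 pp3:2
Op 6: read(P1, v0) -> 31. No state change.
Op 7: fork(P1) -> P3. 4 ppages; refcounts: pp0:3 pp1:1 pp2:1 pp3:3
Op 8: write(P3, v1, 120). refcount(pp3)=3>1 -> COPY to pp4. 5 ppages; refcounts: pp0:3 pp1:1 pp2:1 pp3:2 pp4:1
Op 9: write(P2, v0, 129). refcount(pp0)=3>1 -> COPY to pp5. 6 ppages; refcounts: pp0:2 pp1:1 pp2:1 pp3:2 pp4:1 pp5:1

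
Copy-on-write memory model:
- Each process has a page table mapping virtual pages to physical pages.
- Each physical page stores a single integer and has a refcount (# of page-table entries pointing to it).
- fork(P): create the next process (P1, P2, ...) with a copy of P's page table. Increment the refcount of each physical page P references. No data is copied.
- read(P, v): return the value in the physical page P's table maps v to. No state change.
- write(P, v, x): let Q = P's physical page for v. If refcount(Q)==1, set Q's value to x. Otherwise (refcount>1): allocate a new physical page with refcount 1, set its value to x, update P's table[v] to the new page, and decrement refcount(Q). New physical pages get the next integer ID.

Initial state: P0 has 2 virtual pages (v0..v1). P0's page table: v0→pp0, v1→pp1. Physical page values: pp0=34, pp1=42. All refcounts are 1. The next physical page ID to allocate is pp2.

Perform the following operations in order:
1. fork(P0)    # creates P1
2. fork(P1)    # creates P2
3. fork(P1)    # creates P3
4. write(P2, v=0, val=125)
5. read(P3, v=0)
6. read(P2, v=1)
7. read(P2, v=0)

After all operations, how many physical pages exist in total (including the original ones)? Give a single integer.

Op 1: fork(P0) -> P1. 2 ppages; refcounts: pp0:2 pp1:2
Op 2: fork(P1) -> P2. 2 ppages; refcounts: pp0:3 pp1:3
Op 3: fork(P1) -> P3. 2 ppages; refcounts: pp0:4 pp1:4
Op 4: write(P2, v0, 125). refcount(pp0)=4>1 -> COPY to pp2. 3 ppages; refcounts: pp0:3 pp1:4 pp2:1
Op 5: read(P3, v0) -> 34. No state change.
Op 6: read(P2, v1) -> 42. No state change.
Op 7: read(P2, v0) -> 125. No state change.

Answer: 3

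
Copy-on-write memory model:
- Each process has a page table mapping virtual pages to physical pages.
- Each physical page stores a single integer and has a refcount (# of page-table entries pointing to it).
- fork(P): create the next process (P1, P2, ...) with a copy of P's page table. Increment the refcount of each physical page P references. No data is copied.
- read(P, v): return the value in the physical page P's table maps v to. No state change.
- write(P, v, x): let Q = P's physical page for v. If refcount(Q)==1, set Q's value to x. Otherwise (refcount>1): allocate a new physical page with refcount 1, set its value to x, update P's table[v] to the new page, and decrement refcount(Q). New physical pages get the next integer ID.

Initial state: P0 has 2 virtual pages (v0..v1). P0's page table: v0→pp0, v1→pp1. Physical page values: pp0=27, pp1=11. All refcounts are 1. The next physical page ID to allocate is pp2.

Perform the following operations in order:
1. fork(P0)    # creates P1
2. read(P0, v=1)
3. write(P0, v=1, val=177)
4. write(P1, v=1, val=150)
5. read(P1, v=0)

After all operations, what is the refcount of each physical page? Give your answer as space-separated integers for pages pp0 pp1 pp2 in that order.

Op 1: fork(P0) -> P1. 2 ppages; refcounts: pp0:2 pp1:2
Op 2: read(P0, v1) -> 11. No state change.
Op 3: write(P0, v1, 177). refcount(pp1)=2>1 -> COPY to pp2. 3 ppages; refcounts: pp0:2 pp1:1 pp2:1
Op 4: write(P1, v1, 150). refcount(pp1)=1 -> write in place. 3 ppages; refcounts: pp0:2 pp1:1 pp2:1
Op 5: read(P1, v0) -> 27. No state change.

Answer: 2 1 1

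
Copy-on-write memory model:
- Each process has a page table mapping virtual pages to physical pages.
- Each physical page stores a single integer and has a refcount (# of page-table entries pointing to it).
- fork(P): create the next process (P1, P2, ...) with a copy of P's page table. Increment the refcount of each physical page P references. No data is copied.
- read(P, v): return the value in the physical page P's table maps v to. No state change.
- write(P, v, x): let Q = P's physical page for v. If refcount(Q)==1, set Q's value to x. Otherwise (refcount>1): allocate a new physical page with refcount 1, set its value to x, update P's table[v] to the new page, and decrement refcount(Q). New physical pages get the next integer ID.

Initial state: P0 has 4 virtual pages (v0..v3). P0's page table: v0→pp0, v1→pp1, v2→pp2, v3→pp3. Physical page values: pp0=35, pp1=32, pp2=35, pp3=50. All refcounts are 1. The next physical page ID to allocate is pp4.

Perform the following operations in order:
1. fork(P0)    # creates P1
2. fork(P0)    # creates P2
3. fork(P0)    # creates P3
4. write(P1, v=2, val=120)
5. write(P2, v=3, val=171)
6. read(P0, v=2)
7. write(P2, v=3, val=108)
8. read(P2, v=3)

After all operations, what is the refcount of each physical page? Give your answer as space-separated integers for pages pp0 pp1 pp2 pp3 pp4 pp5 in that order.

Answer: 4 4 3 3 1 1

Derivation:
Op 1: fork(P0) -> P1. 4 ppages; refcounts: pp0:2 pp1:2 pp2:2 pp3:2
Op 2: fork(P0) -> P2. 4 ppages; refcounts: pp0:3 pp1:3 pp2:3 pp3:3
Op 3: fork(P0) -> P3. 4 ppages; refcounts: pp0:4 pp1:4 pp2:4 pp3:4
Op 4: write(P1, v2, 120). refcount(pp2)=4>1 -> COPY to pp4. 5 ppages; refcounts: pp0:4 pp1:4 pp2:3 pp3:4 pp4:1
Op 5: write(P2, v3, 171). refcount(pp3)=4>1 -> COPY to pp5. 6 ppages; refcounts: pp0:4 pp1:4 pp2:3 pp3:3 pp4:1 pp5:1
Op 6: read(P0, v2) -> 35. No state change.
Op 7: write(P2, v3, 108). refcount(pp5)=1 -> write in place. 6 ppages; refcounts: pp0:4 pp1:4 pp2:3 pp3:3 pp4:1 pp5:1
Op 8: read(P2, v3) -> 108. No state change.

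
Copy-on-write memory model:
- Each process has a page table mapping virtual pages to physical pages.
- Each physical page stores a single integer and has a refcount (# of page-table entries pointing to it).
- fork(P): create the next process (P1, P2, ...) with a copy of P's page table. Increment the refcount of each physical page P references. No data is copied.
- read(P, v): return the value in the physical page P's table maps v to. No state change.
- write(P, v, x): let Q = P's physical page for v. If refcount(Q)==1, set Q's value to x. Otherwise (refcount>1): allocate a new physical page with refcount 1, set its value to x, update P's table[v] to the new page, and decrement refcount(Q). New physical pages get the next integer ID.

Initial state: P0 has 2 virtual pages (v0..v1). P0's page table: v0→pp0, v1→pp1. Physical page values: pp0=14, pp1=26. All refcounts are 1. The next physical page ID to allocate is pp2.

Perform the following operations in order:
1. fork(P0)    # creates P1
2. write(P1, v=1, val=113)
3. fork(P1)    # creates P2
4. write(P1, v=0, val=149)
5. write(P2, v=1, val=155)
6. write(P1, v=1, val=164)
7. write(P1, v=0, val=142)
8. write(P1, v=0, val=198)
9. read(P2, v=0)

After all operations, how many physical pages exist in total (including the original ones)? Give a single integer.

Op 1: fork(P0) -> P1. 2 ppages; refcounts: pp0:2 pp1:2
Op 2: write(P1, v1, 113). refcount(pp1)=2>1 -> COPY to pp2. 3 ppages; refcounts: pp0:2 pp1:1 pp2:1
Op 3: fork(P1) -> P2. 3 ppages; refcounts: pp0:3 pp1:1 pp2:2
Op 4: write(P1, v0, 149). refcount(pp0)=3>1 -> COPY to pp3. 4 ppages; refcounts: pp0:2 pp1:1 pp2:2 pp3:1
Op 5: write(P2, v1, 155). refcount(pp2)=2>1 -> COPY to pp4. 5 ppages; refcounts: pp0:2 pp1:1 pp2:1 pp3:1 pp4:1
Op 6: write(P1, v1, 164). refcount(pp2)=1 -> write in place. 5 ppages; refcounts: pp0:2 pp1:1 pp2:1 pp3:1 pp4:1
Op 7: write(P1, v0, 142). refcount(pp3)=1 -> write in place. 5 ppages; refcounts: pp0:2 pp1:1 pp2:1 pp3:1 pp4:1
Op 8: write(P1, v0, 198). refcount(pp3)=1 -> write in place. 5 ppages; refcounts: pp0:2 pp1:1 pp2:1 pp3:1 pp4:1
Op 9: read(P2, v0) -> 14. No state change.

Answer: 5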